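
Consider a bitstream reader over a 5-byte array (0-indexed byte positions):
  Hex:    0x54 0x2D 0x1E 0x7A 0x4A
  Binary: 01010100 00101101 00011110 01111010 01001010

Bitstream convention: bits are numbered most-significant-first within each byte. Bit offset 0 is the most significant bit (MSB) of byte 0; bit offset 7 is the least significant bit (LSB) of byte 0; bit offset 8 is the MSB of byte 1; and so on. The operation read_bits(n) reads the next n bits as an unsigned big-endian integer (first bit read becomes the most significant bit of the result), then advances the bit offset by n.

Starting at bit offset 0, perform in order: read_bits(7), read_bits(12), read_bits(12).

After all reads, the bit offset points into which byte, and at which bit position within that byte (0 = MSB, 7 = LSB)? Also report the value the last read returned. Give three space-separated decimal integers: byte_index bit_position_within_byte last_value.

Read 1: bits[0:7] width=7 -> value=42 (bin 0101010); offset now 7 = byte 0 bit 7; 33 bits remain
Read 2: bits[7:19] width=12 -> value=360 (bin 000101101000); offset now 19 = byte 2 bit 3; 21 bits remain
Read 3: bits[19:31] width=12 -> value=3901 (bin 111100111101); offset now 31 = byte 3 bit 7; 9 bits remain

Answer: 3 7 3901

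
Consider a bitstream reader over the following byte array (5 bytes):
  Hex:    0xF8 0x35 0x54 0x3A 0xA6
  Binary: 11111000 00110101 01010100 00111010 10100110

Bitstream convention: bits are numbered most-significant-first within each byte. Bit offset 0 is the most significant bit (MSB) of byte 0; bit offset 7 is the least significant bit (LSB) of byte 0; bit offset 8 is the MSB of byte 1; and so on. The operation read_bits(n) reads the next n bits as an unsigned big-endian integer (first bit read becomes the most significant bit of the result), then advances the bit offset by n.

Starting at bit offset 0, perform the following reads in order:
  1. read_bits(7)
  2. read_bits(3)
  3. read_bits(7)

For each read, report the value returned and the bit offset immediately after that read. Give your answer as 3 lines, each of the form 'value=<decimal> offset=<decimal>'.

Answer: value=124 offset=7
value=0 offset=10
value=106 offset=17

Derivation:
Read 1: bits[0:7] width=7 -> value=124 (bin 1111100); offset now 7 = byte 0 bit 7; 33 bits remain
Read 2: bits[7:10] width=3 -> value=0 (bin 000); offset now 10 = byte 1 bit 2; 30 bits remain
Read 3: bits[10:17] width=7 -> value=106 (bin 1101010); offset now 17 = byte 2 bit 1; 23 bits remain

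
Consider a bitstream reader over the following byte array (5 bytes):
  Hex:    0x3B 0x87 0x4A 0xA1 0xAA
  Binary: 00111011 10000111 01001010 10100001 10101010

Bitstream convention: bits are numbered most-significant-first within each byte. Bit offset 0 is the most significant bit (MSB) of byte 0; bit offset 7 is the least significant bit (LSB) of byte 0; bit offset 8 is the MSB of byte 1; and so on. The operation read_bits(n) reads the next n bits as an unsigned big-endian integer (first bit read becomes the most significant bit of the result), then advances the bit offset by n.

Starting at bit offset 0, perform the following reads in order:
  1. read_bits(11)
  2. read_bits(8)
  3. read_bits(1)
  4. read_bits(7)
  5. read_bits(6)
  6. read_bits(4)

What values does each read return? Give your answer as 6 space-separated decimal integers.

Read 1: bits[0:11] width=11 -> value=476 (bin 00111011100); offset now 11 = byte 1 bit 3; 29 bits remain
Read 2: bits[11:19] width=8 -> value=58 (bin 00111010); offset now 19 = byte 2 bit 3; 21 bits remain
Read 3: bits[19:20] width=1 -> value=0 (bin 0); offset now 20 = byte 2 bit 4; 20 bits remain
Read 4: bits[20:27] width=7 -> value=85 (bin 1010101); offset now 27 = byte 3 bit 3; 13 bits remain
Read 5: bits[27:33] width=6 -> value=3 (bin 000011); offset now 33 = byte 4 bit 1; 7 bits remain
Read 6: bits[33:37] width=4 -> value=5 (bin 0101); offset now 37 = byte 4 bit 5; 3 bits remain

Answer: 476 58 0 85 3 5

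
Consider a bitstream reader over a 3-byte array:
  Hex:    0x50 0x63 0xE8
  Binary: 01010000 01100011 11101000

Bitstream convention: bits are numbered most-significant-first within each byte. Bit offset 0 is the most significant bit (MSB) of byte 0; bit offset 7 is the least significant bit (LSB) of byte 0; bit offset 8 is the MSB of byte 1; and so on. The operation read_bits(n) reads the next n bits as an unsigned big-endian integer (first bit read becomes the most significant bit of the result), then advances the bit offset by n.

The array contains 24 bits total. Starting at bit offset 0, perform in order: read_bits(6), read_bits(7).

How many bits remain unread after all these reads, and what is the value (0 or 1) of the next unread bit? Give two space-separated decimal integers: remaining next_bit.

Read 1: bits[0:6] width=6 -> value=20 (bin 010100); offset now 6 = byte 0 bit 6; 18 bits remain
Read 2: bits[6:13] width=7 -> value=12 (bin 0001100); offset now 13 = byte 1 bit 5; 11 bits remain

Answer: 11 0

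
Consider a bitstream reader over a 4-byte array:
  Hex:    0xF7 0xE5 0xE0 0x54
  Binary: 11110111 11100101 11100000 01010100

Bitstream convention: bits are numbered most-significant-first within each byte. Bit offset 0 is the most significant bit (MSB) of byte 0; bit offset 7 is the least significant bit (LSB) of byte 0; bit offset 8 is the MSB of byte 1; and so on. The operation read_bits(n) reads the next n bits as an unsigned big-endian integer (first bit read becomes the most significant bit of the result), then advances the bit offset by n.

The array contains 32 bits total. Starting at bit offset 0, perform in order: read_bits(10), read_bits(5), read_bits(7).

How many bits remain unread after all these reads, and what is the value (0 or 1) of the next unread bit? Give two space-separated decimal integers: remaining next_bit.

Answer: 10 0

Derivation:
Read 1: bits[0:10] width=10 -> value=991 (bin 1111011111); offset now 10 = byte 1 bit 2; 22 bits remain
Read 2: bits[10:15] width=5 -> value=18 (bin 10010); offset now 15 = byte 1 bit 7; 17 bits remain
Read 3: bits[15:22] width=7 -> value=120 (bin 1111000); offset now 22 = byte 2 bit 6; 10 bits remain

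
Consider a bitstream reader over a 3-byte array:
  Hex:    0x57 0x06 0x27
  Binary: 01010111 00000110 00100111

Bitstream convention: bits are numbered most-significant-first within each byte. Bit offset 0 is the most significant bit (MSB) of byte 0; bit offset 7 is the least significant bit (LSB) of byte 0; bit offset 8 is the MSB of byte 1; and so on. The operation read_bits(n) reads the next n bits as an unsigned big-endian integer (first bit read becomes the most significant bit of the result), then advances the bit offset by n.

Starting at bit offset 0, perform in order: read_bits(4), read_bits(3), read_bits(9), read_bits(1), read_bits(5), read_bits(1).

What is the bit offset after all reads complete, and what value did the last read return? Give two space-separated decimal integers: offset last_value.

Answer: 23 1

Derivation:
Read 1: bits[0:4] width=4 -> value=5 (bin 0101); offset now 4 = byte 0 bit 4; 20 bits remain
Read 2: bits[4:7] width=3 -> value=3 (bin 011); offset now 7 = byte 0 bit 7; 17 bits remain
Read 3: bits[7:16] width=9 -> value=262 (bin 100000110); offset now 16 = byte 2 bit 0; 8 bits remain
Read 4: bits[16:17] width=1 -> value=0 (bin 0); offset now 17 = byte 2 bit 1; 7 bits remain
Read 5: bits[17:22] width=5 -> value=9 (bin 01001); offset now 22 = byte 2 bit 6; 2 bits remain
Read 6: bits[22:23] width=1 -> value=1 (bin 1); offset now 23 = byte 2 bit 7; 1 bits remain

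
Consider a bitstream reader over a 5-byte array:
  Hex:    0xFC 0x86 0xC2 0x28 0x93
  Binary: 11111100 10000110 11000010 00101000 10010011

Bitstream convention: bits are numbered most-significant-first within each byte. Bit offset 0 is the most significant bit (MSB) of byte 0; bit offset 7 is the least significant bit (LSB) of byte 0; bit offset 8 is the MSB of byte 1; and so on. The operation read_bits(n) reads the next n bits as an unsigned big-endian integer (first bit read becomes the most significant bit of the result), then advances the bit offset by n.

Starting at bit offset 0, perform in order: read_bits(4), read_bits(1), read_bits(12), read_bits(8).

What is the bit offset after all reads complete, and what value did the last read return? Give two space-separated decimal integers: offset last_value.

Answer: 25 132

Derivation:
Read 1: bits[0:4] width=4 -> value=15 (bin 1111); offset now 4 = byte 0 bit 4; 36 bits remain
Read 2: bits[4:5] width=1 -> value=1 (bin 1); offset now 5 = byte 0 bit 5; 35 bits remain
Read 3: bits[5:17] width=12 -> value=2317 (bin 100100001101); offset now 17 = byte 2 bit 1; 23 bits remain
Read 4: bits[17:25] width=8 -> value=132 (bin 10000100); offset now 25 = byte 3 bit 1; 15 bits remain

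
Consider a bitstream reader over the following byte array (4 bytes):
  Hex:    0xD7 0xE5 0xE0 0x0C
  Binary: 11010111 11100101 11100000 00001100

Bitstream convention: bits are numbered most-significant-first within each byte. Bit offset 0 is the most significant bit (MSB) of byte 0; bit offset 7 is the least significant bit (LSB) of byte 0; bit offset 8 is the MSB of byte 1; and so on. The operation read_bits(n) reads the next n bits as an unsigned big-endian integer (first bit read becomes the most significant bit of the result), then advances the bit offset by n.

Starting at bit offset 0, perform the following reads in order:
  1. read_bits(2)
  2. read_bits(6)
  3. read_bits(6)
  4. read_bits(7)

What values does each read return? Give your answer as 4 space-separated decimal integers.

Answer: 3 23 57 60

Derivation:
Read 1: bits[0:2] width=2 -> value=3 (bin 11); offset now 2 = byte 0 bit 2; 30 bits remain
Read 2: bits[2:8] width=6 -> value=23 (bin 010111); offset now 8 = byte 1 bit 0; 24 bits remain
Read 3: bits[8:14] width=6 -> value=57 (bin 111001); offset now 14 = byte 1 bit 6; 18 bits remain
Read 4: bits[14:21] width=7 -> value=60 (bin 0111100); offset now 21 = byte 2 bit 5; 11 bits remain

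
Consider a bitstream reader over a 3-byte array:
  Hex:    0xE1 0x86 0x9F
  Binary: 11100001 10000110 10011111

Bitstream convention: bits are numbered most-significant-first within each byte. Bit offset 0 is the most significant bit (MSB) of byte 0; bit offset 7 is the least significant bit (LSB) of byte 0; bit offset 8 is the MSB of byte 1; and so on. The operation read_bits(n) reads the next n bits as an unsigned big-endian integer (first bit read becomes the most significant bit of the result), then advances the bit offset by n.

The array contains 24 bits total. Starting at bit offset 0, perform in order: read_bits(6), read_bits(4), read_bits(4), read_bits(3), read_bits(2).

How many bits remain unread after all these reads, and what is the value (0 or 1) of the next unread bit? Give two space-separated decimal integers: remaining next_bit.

Answer: 5 1

Derivation:
Read 1: bits[0:6] width=6 -> value=56 (bin 111000); offset now 6 = byte 0 bit 6; 18 bits remain
Read 2: bits[6:10] width=4 -> value=6 (bin 0110); offset now 10 = byte 1 bit 2; 14 bits remain
Read 3: bits[10:14] width=4 -> value=1 (bin 0001); offset now 14 = byte 1 bit 6; 10 bits remain
Read 4: bits[14:17] width=3 -> value=5 (bin 101); offset now 17 = byte 2 bit 1; 7 bits remain
Read 5: bits[17:19] width=2 -> value=0 (bin 00); offset now 19 = byte 2 bit 3; 5 bits remain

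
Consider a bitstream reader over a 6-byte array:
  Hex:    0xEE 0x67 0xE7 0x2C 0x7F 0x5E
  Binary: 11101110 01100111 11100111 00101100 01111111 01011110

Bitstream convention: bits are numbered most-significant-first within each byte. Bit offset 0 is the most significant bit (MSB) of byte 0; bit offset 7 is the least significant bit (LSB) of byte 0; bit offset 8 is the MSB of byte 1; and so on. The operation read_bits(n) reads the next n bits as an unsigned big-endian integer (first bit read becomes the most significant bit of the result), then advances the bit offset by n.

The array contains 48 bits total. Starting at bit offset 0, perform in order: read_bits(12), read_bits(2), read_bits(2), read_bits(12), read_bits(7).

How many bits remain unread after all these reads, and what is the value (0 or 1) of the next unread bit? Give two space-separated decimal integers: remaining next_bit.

Answer: 13 1

Derivation:
Read 1: bits[0:12] width=12 -> value=3814 (bin 111011100110); offset now 12 = byte 1 bit 4; 36 bits remain
Read 2: bits[12:14] width=2 -> value=1 (bin 01); offset now 14 = byte 1 bit 6; 34 bits remain
Read 3: bits[14:16] width=2 -> value=3 (bin 11); offset now 16 = byte 2 bit 0; 32 bits remain
Read 4: bits[16:28] width=12 -> value=3698 (bin 111001110010); offset now 28 = byte 3 bit 4; 20 bits remain
Read 5: bits[28:35] width=7 -> value=99 (bin 1100011); offset now 35 = byte 4 bit 3; 13 bits remain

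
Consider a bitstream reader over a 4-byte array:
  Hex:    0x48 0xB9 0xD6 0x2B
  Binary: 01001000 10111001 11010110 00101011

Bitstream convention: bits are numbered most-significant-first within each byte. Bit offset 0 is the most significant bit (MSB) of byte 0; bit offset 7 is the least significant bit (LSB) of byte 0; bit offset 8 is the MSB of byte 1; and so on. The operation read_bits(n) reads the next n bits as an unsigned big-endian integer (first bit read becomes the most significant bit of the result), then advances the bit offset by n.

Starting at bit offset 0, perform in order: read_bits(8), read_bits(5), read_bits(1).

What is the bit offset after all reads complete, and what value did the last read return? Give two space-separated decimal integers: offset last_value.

Answer: 14 0

Derivation:
Read 1: bits[0:8] width=8 -> value=72 (bin 01001000); offset now 8 = byte 1 bit 0; 24 bits remain
Read 2: bits[8:13] width=5 -> value=23 (bin 10111); offset now 13 = byte 1 bit 5; 19 bits remain
Read 3: bits[13:14] width=1 -> value=0 (bin 0); offset now 14 = byte 1 bit 6; 18 bits remain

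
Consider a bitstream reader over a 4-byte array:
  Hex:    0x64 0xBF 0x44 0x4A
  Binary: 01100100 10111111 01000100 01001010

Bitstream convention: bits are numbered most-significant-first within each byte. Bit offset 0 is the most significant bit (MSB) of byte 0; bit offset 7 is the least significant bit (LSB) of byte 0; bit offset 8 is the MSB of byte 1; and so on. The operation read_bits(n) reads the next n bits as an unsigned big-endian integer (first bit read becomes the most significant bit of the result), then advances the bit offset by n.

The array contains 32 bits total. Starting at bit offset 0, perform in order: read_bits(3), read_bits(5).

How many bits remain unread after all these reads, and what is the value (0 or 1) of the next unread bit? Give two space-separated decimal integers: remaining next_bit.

Answer: 24 1

Derivation:
Read 1: bits[0:3] width=3 -> value=3 (bin 011); offset now 3 = byte 0 bit 3; 29 bits remain
Read 2: bits[3:8] width=5 -> value=4 (bin 00100); offset now 8 = byte 1 bit 0; 24 bits remain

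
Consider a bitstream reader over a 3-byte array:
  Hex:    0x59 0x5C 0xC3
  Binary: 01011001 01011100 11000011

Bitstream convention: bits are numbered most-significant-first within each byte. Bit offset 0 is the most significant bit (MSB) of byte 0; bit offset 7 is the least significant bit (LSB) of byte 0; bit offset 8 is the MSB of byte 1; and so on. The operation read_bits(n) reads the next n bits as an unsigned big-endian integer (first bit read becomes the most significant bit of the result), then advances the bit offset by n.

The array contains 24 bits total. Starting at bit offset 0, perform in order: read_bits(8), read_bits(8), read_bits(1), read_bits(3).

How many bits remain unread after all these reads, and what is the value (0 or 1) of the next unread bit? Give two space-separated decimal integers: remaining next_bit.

Answer: 4 0

Derivation:
Read 1: bits[0:8] width=8 -> value=89 (bin 01011001); offset now 8 = byte 1 bit 0; 16 bits remain
Read 2: bits[8:16] width=8 -> value=92 (bin 01011100); offset now 16 = byte 2 bit 0; 8 bits remain
Read 3: bits[16:17] width=1 -> value=1 (bin 1); offset now 17 = byte 2 bit 1; 7 bits remain
Read 4: bits[17:20] width=3 -> value=4 (bin 100); offset now 20 = byte 2 bit 4; 4 bits remain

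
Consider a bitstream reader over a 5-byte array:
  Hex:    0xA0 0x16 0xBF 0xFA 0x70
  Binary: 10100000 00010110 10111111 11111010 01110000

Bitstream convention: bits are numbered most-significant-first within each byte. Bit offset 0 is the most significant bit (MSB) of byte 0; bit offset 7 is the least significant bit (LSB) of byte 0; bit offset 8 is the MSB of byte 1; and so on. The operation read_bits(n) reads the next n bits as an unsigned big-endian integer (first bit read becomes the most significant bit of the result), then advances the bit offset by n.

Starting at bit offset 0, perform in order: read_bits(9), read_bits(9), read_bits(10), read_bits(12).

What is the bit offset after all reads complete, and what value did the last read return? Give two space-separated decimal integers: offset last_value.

Answer: 40 2672

Derivation:
Read 1: bits[0:9] width=9 -> value=320 (bin 101000000); offset now 9 = byte 1 bit 1; 31 bits remain
Read 2: bits[9:18] width=9 -> value=90 (bin 001011010); offset now 18 = byte 2 bit 2; 22 bits remain
Read 3: bits[18:28] width=10 -> value=1023 (bin 1111111111); offset now 28 = byte 3 bit 4; 12 bits remain
Read 4: bits[28:40] width=12 -> value=2672 (bin 101001110000); offset now 40 = byte 5 bit 0; 0 bits remain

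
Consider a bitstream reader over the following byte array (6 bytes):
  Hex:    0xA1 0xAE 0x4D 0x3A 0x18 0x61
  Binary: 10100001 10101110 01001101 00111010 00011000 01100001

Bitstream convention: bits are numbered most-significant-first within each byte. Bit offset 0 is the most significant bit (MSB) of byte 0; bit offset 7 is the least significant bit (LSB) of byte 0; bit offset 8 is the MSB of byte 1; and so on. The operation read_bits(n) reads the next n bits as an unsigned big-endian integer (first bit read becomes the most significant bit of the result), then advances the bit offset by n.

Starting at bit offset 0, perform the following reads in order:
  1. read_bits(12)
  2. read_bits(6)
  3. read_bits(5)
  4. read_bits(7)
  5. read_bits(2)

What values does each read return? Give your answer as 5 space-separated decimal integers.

Read 1: bits[0:12] width=12 -> value=2586 (bin 101000011010); offset now 12 = byte 1 bit 4; 36 bits remain
Read 2: bits[12:18] width=6 -> value=57 (bin 111001); offset now 18 = byte 2 bit 2; 30 bits remain
Read 3: bits[18:23] width=5 -> value=6 (bin 00110); offset now 23 = byte 2 bit 7; 25 bits remain
Read 4: bits[23:30] width=7 -> value=78 (bin 1001110); offset now 30 = byte 3 bit 6; 18 bits remain
Read 5: bits[30:32] width=2 -> value=2 (bin 10); offset now 32 = byte 4 bit 0; 16 bits remain

Answer: 2586 57 6 78 2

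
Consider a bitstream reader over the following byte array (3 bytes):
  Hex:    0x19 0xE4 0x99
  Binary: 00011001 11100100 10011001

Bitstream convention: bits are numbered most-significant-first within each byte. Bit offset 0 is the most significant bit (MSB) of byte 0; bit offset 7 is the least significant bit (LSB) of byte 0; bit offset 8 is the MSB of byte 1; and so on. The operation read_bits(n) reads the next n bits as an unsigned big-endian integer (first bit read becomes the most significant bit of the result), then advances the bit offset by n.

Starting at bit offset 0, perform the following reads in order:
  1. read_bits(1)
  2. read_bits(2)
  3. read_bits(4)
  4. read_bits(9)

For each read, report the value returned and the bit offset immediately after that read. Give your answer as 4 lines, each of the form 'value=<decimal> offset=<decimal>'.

Answer: value=0 offset=1
value=0 offset=3
value=12 offset=7
value=484 offset=16

Derivation:
Read 1: bits[0:1] width=1 -> value=0 (bin 0); offset now 1 = byte 0 bit 1; 23 bits remain
Read 2: bits[1:3] width=2 -> value=0 (bin 00); offset now 3 = byte 0 bit 3; 21 bits remain
Read 3: bits[3:7] width=4 -> value=12 (bin 1100); offset now 7 = byte 0 bit 7; 17 bits remain
Read 4: bits[7:16] width=9 -> value=484 (bin 111100100); offset now 16 = byte 2 bit 0; 8 bits remain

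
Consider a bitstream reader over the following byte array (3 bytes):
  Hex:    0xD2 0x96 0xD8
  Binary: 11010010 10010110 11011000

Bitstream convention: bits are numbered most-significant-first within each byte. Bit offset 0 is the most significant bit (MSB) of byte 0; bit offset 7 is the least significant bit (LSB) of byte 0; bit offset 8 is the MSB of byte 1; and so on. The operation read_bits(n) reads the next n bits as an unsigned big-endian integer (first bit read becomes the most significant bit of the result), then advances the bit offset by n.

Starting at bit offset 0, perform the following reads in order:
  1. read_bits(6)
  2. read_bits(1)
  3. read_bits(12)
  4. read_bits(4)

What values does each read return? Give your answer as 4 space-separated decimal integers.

Answer: 52 1 1206 12

Derivation:
Read 1: bits[0:6] width=6 -> value=52 (bin 110100); offset now 6 = byte 0 bit 6; 18 bits remain
Read 2: bits[6:7] width=1 -> value=1 (bin 1); offset now 7 = byte 0 bit 7; 17 bits remain
Read 3: bits[7:19] width=12 -> value=1206 (bin 010010110110); offset now 19 = byte 2 bit 3; 5 bits remain
Read 4: bits[19:23] width=4 -> value=12 (bin 1100); offset now 23 = byte 2 bit 7; 1 bits remain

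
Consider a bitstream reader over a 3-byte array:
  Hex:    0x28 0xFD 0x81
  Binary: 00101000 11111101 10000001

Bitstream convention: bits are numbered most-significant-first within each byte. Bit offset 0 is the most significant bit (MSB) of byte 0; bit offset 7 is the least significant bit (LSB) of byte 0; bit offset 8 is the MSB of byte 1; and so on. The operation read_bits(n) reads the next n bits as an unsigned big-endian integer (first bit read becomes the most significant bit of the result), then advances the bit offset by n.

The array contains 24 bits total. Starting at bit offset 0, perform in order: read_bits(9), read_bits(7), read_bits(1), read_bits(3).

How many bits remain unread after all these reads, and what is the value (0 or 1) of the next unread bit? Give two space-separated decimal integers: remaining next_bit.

Read 1: bits[0:9] width=9 -> value=81 (bin 001010001); offset now 9 = byte 1 bit 1; 15 bits remain
Read 2: bits[9:16] width=7 -> value=125 (bin 1111101); offset now 16 = byte 2 bit 0; 8 bits remain
Read 3: bits[16:17] width=1 -> value=1 (bin 1); offset now 17 = byte 2 bit 1; 7 bits remain
Read 4: bits[17:20] width=3 -> value=0 (bin 000); offset now 20 = byte 2 bit 4; 4 bits remain

Answer: 4 0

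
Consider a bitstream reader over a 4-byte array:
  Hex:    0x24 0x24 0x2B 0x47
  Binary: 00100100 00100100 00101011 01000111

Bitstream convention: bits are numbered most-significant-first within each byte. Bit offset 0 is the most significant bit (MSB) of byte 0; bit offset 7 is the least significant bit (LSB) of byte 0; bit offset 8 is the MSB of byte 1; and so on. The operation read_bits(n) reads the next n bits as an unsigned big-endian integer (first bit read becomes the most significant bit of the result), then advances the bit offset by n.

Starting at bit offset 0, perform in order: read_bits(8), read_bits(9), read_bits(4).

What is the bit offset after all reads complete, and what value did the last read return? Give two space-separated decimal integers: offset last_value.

Answer: 21 5

Derivation:
Read 1: bits[0:8] width=8 -> value=36 (bin 00100100); offset now 8 = byte 1 bit 0; 24 bits remain
Read 2: bits[8:17] width=9 -> value=72 (bin 001001000); offset now 17 = byte 2 bit 1; 15 bits remain
Read 3: bits[17:21] width=4 -> value=5 (bin 0101); offset now 21 = byte 2 bit 5; 11 bits remain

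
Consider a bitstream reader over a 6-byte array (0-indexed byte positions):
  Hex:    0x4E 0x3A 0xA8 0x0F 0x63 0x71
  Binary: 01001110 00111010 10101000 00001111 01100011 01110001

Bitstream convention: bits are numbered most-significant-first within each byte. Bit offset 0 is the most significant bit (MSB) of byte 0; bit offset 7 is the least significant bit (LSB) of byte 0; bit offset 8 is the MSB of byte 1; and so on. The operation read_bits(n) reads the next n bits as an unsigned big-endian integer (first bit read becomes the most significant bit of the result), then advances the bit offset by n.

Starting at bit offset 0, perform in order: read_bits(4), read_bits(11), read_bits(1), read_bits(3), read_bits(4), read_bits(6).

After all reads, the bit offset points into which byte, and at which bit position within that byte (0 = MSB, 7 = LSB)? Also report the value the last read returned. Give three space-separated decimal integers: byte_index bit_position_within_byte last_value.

Answer: 3 5 1

Derivation:
Read 1: bits[0:4] width=4 -> value=4 (bin 0100); offset now 4 = byte 0 bit 4; 44 bits remain
Read 2: bits[4:15] width=11 -> value=1821 (bin 11100011101); offset now 15 = byte 1 bit 7; 33 bits remain
Read 3: bits[15:16] width=1 -> value=0 (bin 0); offset now 16 = byte 2 bit 0; 32 bits remain
Read 4: bits[16:19] width=3 -> value=5 (bin 101); offset now 19 = byte 2 bit 3; 29 bits remain
Read 5: bits[19:23] width=4 -> value=4 (bin 0100); offset now 23 = byte 2 bit 7; 25 bits remain
Read 6: bits[23:29] width=6 -> value=1 (bin 000001); offset now 29 = byte 3 bit 5; 19 bits remain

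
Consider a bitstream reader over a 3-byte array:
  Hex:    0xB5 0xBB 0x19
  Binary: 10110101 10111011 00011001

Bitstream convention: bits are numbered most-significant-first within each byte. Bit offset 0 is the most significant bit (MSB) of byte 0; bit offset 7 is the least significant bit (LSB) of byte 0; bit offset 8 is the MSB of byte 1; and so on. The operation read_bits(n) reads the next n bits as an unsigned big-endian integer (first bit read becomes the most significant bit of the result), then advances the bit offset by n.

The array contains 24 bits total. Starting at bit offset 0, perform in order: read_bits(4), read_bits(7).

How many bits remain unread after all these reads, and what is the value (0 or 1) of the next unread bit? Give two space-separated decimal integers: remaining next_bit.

Answer: 13 1

Derivation:
Read 1: bits[0:4] width=4 -> value=11 (bin 1011); offset now 4 = byte 0 bit 4; 20 bits remain
Read 2: bits[4:11] width=7 -> value=45 (bin 0101101); offset now 11 = byte 1 bit 3; 13 bits remain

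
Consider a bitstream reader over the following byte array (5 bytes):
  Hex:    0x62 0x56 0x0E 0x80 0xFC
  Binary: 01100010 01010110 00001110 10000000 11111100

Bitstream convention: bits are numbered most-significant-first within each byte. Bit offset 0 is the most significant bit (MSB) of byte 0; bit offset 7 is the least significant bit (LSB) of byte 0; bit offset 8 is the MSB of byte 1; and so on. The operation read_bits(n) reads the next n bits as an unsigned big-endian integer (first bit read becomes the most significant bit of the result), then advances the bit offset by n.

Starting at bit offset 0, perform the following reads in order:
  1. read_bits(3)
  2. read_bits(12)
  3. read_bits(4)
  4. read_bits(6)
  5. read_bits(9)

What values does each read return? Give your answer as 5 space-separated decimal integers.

Read 1: bits[0:3] width=3 -> value=3 (bin 011); offset now 3 = byte 0 bit 3; 37 bits remain
Read 2: bits[3:15] width=12 -> value=299 (bin 000100101011); offset now 15 = byte 1 bit 7; 25 bits remain
Read 3: bits[15:19] width=4 -> value=0 (bin 0000); offset now 19 = byte 2 bit 3; 21 bits remain
Read 4: bits[19:25] width=6 -> value=29 (bin 011101); offset now 25 = byte 3 bit 1; 15 bits remain
Read 5: bits[25:34] width=9 -> value=3 (bin 000000011); offset now 34 = byte 4 bit 2; 6 bits remain

Answer: 3 299 0 29 3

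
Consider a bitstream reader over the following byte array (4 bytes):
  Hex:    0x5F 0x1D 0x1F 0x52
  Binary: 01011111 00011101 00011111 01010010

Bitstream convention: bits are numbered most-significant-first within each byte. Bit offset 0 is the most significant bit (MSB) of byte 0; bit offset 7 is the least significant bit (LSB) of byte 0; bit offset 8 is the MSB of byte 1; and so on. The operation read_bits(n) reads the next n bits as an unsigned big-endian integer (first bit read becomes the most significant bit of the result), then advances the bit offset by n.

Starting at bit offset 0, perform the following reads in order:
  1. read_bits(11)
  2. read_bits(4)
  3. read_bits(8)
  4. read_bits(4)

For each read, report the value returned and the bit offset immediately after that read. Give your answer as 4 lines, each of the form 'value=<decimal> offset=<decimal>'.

Answer: value=760 offset=11
value=14 offset=15
value=143 offset=23
value=10 offset=27

Derivation:
Read 1: bits[0:11] width=11 -> value=760 (bin 01011111000); offset now 11 = byte 1 bit 3; 21 bits remain
Read 2: bits[11:15] width=4 -> value=14 (bin 1110); offset now 15 = byte 1 bit 7; 17 bits remain
Read 3: bits[15:23] width=8 -> value=143 (bin 10001111); offset now 23 = byte 2 bit 7; 9 bits remain
Read 4: bits[23:27] width=4 -> value=10 (bin 1010); offset now 27 = byte 3 bit 3; 5 bits remain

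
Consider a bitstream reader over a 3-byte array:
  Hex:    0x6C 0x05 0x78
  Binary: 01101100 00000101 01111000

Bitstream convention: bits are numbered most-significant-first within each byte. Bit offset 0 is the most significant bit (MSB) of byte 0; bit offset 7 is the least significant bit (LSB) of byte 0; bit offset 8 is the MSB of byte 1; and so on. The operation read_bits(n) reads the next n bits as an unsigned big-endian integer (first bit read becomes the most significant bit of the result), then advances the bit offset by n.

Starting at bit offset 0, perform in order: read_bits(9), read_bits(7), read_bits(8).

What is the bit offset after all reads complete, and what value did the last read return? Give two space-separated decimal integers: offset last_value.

Read 1: bits[0:9] width=9 -> value=216 (bin 011011000); offset now 9 = byte 1 bit 1; 15 bits remain
Read 2: bits[9:16] width=7 -> value=5 (bin 0000101); offset now 16 = byte 2 bit 0; 8 bits remain
Read 3: bits[16:24] width=8 -> value=120 (bin 01111000); offset now 24 = byte 3 bit 0; 0 bits remain

Answer: 24 120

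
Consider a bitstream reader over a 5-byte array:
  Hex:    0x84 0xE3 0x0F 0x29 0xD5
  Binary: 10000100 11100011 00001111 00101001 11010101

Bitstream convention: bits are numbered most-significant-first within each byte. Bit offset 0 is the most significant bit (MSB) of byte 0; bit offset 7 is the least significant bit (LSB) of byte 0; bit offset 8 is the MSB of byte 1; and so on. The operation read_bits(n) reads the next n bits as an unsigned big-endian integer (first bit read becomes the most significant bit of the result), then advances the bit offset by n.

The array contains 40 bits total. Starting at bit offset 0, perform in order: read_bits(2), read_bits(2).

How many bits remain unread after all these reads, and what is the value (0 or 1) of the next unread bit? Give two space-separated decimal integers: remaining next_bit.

Answer: 36 0

Derivation:
Read 1: bits[0:2] width=2 -> value=2 (bin 10); offset now 2 = byte 0 bit 2; 38 bits remain
Read 2: bits[2:4] width=2 -> value=0 (bin 00); offset now 4 = byte 0 bit 4; 36 bits remain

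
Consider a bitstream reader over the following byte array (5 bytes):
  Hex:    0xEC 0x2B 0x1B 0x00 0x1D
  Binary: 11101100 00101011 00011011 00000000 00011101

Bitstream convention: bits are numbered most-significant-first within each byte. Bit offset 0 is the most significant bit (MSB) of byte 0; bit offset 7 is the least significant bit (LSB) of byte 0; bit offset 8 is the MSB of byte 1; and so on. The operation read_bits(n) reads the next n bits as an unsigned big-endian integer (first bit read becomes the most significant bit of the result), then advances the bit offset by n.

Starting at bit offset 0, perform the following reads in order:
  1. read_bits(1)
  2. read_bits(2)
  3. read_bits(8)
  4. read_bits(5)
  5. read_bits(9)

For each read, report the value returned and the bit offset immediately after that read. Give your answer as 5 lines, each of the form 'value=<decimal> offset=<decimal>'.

Read 1: bits[0:1] width=1 -> value=1 (bin 1); offset now 1 = byte 0 bit 1; 39 bits remain
Read 2: bits[1:3] width=2 -> value=3 (bin 11); offset now 3 = byte 0 bit 3; 37 bits remain
Read 3: bits[3:11] width=8 -> value=97 (bin 01100001); offset now 11 = byte 1 bit 3; 29 bits remain
Read 4: bits[11:16] width=5 -> value=11 (bin 01011); offset now 16 = byte 2 bit 0; 24 bits remain
Read 5: bits[16:25] width=9 -> value=54 (bin 000110110); offset now 25 = byte 3 bit 1; 15 bits remain

Answer: value=1 offset=1
value=3 offset=3
value=97 offset=11
value=11 offset=16
value=54 offset=25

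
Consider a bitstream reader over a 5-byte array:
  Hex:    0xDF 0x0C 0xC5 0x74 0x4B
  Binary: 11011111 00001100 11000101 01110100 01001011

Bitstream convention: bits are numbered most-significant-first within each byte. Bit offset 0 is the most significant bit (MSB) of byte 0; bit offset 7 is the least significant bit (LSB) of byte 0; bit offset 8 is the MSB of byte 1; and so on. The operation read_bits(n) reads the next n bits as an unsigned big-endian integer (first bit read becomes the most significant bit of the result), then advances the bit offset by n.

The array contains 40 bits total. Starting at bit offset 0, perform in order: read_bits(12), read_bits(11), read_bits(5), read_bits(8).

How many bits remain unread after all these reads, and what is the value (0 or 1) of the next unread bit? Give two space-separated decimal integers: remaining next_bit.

Answer: 4 1

Derivation:
Read 1: bits[0:12] width=12 -> value=3568 (bin 110111110000); offset now 12 = byte 1 bit 4; 28 bits remain
Read 2: bits[12:23] width=11 -> value=1634 (bin 11001100010); offset now 23 = byte 2 bit 7; 17 bits remain
Read 3: bits[23:28] width=5 -> value=23 (bin 10111); offset now 28 = byte 3 bit 4; 12 bits remain
Read 4: bits[28:36] width=8 -> value=68 (bin 01000100); offset now 36 = byte 4 bit 4; 4 bits remain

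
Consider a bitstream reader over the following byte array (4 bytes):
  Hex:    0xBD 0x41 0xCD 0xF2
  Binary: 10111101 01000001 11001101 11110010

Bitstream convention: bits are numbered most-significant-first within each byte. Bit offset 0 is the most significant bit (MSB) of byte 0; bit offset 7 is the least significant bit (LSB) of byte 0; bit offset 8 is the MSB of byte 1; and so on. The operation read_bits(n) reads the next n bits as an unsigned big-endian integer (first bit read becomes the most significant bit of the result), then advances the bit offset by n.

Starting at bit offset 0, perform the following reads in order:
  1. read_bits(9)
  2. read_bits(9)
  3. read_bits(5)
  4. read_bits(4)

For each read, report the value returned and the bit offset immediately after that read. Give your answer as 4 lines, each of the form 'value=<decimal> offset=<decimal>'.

Answer: value=378 offset=9
value=263 offset=18
value=6 offset=23
value=15 offset=27

Derivation:
Read 1: bits[0:9] width=9 -> value=378 (bin 101111010); offset now 9 = byte 1 bit 1; 23 bits remain
Read 2: bits[9:18] width=9 -> value=263 (bin 100000111); offset now 18 = byte 2 bit 2; 14 bits remain
Read 3: bits[18:23] width=5 -> value=6 (bin 00110); offset now 23 = byte 2 bit 7; 9 bits remain
Read 4: bits[23:27] width=4 -> value=15 (bin 1111); offset now 27 = byte 3 bit 3; 5 bits remain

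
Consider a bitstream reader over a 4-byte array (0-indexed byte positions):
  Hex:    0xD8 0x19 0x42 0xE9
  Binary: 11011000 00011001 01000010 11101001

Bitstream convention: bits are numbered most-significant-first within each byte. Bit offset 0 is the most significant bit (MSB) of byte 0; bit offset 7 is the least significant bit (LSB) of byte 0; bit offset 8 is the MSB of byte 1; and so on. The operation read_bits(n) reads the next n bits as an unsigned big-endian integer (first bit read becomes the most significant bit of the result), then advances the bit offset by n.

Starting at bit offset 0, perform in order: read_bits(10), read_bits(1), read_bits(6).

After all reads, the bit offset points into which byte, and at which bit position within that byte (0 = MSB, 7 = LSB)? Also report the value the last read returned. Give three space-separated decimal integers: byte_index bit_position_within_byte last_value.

Read 1: bits[0:10] width=10 -> value=864 (bin 1101100000); offset now 10 = byte 1 bit 2; 22 bits remain
Read 2: bits[10:11] width=1 -> value=0 (bin 0); offset now 11 = byte 1 bit 3; 21 bits remain
Read 3: bits[11:17] width=6 -> value=50 (bin 110010); offset now 17 = byte 2 bit 1; 15 bits remain

Answer: 2 1 50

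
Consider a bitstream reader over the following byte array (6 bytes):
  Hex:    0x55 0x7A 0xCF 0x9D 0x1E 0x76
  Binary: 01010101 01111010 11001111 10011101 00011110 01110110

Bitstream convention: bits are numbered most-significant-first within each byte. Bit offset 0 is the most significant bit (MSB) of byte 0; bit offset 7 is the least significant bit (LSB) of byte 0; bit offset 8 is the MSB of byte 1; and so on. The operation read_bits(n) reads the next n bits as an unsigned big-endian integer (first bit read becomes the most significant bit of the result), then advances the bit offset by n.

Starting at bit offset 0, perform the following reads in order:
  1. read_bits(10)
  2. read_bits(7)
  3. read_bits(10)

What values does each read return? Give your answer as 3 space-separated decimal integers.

Read 1: bits[0:10] width=10 -> value=341 (bin 0101010101); offset now 10 = byte 1 bit 2; 38 bits remain
Read 2: bits[10:17] width=7 -> value=117 (bin 1110101); offset now 17 = byte 2 bit 1; 31 bits remain
Read 3: bits[17:27] width=10 -> value=636 (bin 1001111100); offset now 27 = byte 3 bit 3; 21 bits remain

Answer: 341 117 636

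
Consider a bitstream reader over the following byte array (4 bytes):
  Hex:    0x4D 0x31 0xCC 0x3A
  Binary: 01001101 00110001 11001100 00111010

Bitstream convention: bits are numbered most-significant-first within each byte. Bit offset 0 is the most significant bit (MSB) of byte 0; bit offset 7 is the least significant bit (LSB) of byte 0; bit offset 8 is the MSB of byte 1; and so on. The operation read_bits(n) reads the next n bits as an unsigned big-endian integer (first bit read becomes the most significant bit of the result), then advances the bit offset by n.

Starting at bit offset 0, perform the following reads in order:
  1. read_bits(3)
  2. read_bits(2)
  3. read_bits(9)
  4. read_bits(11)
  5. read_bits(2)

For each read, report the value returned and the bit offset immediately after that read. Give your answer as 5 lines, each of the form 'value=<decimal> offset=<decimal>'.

Answer: value=2 offset=3
value=1 offset=5
value=332 offset=14
value=920 offset=25
value=1 offset=27

Derivation:
Read 1: bits[0:3] width=3 -> value=2 (bin 010); offset now 3 = byte 0 bit 3; 29 bits remain
Read 2: bits[3:5] width=2 -> value=1 (bin 01); offset now 5 = byte 0 bit 5; 27 bits remain
Read 3: bits[5:14] width=9 -> value=332 (bin 101001100); offset now 14 = byte 1 bit 6; 18 bits remain
Read 4: bits[14:25] width=11 -> value=920 (bin 01110011000); offset now 25 = byte 3 bit 1; 7 bits remain
Read 5: bits[25:27] width=2 -> value=1 (bin 01); offset now 27 = byte 3 bit 3; 5 bits remain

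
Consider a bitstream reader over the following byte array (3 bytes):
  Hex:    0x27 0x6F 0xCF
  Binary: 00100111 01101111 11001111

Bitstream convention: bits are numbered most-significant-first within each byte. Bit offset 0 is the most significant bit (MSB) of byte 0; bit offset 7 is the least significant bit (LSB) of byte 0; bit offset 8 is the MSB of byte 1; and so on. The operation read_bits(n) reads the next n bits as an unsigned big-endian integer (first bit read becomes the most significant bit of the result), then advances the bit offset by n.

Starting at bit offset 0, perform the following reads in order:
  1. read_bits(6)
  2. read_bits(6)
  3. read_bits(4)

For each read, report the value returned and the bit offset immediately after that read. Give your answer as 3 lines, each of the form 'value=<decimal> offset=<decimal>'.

Answer: value=9 offset=6
value=54 offset=12
value=15 offset=16

Derivation:
Read 1: bits[0:6] width=6 -> value=9 (bin 001001); offset now 6 = byte 0 bit 6; 18 bits remain
Read 2: bits[6:12] width=6 -> value=54 (bin 110110); offset now 12 = byte 1 bit 4; 12 bits remain
Read 3: bits[12:16] width=4 -> value=15 (bin 1111); offset now 16 = byte 2 bit 0; 8 bits remain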